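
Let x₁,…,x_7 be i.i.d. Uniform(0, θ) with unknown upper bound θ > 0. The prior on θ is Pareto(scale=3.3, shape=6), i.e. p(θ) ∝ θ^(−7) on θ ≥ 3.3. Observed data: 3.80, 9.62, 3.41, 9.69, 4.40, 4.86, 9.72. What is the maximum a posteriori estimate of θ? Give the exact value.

θ̂_MAP = 9.72

The Uniform(0, θ) likelihood is θ^(−n) for θ ≥ max(xᵢ), zero otherwise. Here max(xᵢ) = 9.72.
Posterior ∝ θ^(−7) · θ^(−7) = θ^(−14) on θ ≥ max(3.3, 9.72) = 9.72.
This density is strictly decreasing in θ, so the posterior mode lies at the lower boundary of the support.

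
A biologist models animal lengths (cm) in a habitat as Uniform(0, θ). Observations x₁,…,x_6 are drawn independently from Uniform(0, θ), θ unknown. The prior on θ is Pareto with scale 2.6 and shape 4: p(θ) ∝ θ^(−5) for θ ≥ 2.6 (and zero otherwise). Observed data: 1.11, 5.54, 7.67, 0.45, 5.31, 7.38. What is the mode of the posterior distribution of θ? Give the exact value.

The Uniform(0, θ) likelihood is θ^(−n) for θ ≥ max(xᵢ), zero otherwise. Here max(xᵢ) = 7.67.
Posterior ∝ θ^(−5) · θ^(−6) = θ^(−11) on θ ≥ max(2.6, 7.67) = 7.67.
This density is strictly decreasing in θ, so the posterior mode lies at the lower boundary of the support.

θ̂_MAP = 7.67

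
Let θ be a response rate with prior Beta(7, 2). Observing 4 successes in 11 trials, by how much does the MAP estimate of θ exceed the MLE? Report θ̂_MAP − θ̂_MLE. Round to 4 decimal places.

MAP − MLE = 0.1919

Posterior is Beta(11, 9); MAP = (11−1)/(20−2) = 10/18 ≈ 0.55556.
MLE ignores the prior: θ̂_MLE = k/n = 4/11 ≈ 0.36364.
Difference = 10/18 − 4/11 = 19/99 ≈ 0.1919.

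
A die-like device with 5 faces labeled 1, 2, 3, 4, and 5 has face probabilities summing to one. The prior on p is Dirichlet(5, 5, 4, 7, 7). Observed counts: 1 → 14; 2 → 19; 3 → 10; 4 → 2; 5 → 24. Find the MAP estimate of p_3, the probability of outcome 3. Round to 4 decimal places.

The posterior is Dirichlet(αᵢ + nᵢ) = Dirichlet(19, 24, 14, 9, 31).
For a Dirichlet(a₁,…,a_K) with all aᵢ > 1, the mode has j-th component (aⱼ − 1)/(Σaᵢ − K).
Here Σaᵢ = 97 and K = 5, so p_3 = (14 − 1)/(97 − 5) = 13/92 ≈ 0.1413.

MAP estimate: 0.1413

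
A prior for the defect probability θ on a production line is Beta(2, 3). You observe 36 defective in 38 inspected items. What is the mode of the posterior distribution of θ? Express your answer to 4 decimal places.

Prior: Beta(2, 3).
Data: 36 successes in 38 trials. The binomial likelihood contributes θ^36(1−θ)^2, so the posterior is Beta(2+36, 3+2) = Beta(38, 5).
For Beta(a, b) with a, b > 1 the mode is (a−1)/(a+b−2) = 37/41 ≈ 0.9024.

θ̂_MAP = 0.9024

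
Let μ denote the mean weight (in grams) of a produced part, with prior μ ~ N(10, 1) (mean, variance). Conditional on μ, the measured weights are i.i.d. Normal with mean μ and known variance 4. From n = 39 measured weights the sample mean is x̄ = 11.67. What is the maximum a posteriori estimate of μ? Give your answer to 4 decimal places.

n = 39, x̄ = 11.67.
For a Normal prior and Normal likelihood with known variance, the posterior is Normal; its mode equals its mean, the precision-weighted average.
Prior precision 1/σ₀² = 1/1 = 1; data precision n/σ² = 39/4 = 9.75.
μ̂ = (1·10 + 9.75·11.67) / (1 + 9.75) = 123.7825/10.75 = 49513/4300 ≈ 11.5147.

μ̂_MAP = 11.5147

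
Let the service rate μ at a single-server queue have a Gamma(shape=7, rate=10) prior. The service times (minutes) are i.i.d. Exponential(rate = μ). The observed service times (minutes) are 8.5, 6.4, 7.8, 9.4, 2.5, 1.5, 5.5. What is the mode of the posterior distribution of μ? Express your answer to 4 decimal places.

μ̂_MAP = 0.2519

The Exponential(rate=μ) likelihood is ∝ μ^n e^(−μΣtᵢ). Here n = 7 and Σtᵢ = 8.5 + 6.4 + 7.8 + 9.4 + 2.5 + 1.5 + 5.5 = 41.6.
Posterior ∝ μ^6e^(−10μ) · μ^7e^(−41.6μ) = μ^13e^(−51.6μ), i.e. Gamma(14, 51.6).
Mode = (a−1)/b = 13/51.6 ≈ 0.2519.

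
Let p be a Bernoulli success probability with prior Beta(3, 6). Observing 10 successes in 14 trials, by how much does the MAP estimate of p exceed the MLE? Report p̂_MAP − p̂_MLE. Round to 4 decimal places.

MAP − MLE = -0.1429

Posterior is Beta(13, 10); MAP = (13−1)/(23−2) = 12/21 ≈ 0.57143.
MLE ignores the prior: p̂_MLE = k/n = 10/14 ≈ 0.71429.
Difference = 12/21 − 10/14 = -1/7 ≈ -0.1429.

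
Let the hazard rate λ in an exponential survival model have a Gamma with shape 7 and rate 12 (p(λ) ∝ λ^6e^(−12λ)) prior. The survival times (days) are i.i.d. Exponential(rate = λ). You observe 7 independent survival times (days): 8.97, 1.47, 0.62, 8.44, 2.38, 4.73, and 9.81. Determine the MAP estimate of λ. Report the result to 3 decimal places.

λ̂_MAP = 0.268

The Exponential(rate=λ) likelihood is ∝ λ^n e^(−λΣtᵢ). Here n = 7 and Σtᵢ = 8.97 + 1.47 + 0.62 + 8.44 + 2.38 + 4.73 + 9.81 = 36.42.
Posterior ∝ λ^6e^(−12λ) · λ^7e^(−36.42λ) = λ^13e^(−48.42λ), i.e. Gamma(14, 48.42).
Mode = (a−1)/b = 13/48.42 ≈ 0.268.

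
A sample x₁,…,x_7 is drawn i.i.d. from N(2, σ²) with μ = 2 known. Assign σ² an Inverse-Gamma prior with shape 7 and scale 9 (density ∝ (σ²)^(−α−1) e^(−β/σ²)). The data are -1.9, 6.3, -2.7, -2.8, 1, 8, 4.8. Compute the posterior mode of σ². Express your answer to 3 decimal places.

Sum of squared deviations about the known mean: SS = (-1.9−2)² + (6.3−2)² + (-2.7−2)² + (-2.8−2)² + (1−2)² + (8−2)² + (4.8−2)² = 123.67.
The Normal likelihood contributes (σ²)^(−n/2) exp(−SS/(2σ²)), so the posterior is Inverse-Gamma(α + n/2, β + SS/2) = Inverse-Gamma(10.5, 70.835).
The mode of Inverse-Gamma(a, b) is b/(a+1) = 70.835/11.5 ≈ 6.160.

σ̂²_MAP = 6.160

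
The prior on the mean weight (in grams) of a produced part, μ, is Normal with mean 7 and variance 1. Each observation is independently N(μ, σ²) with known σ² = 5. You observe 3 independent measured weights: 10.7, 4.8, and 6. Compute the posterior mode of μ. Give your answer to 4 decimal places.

μ̂_MAP = 7.0625

n = 3; x̄ = (10.7 + 4.8 + 6)/3 = 21.5/3 = 43/6 ≈ 7.1667.
For a Normal prior and Normal likelihood with known variance, the posterior is Normal; its mode equals its mean, the precision-weighted average.
Prior precision 1/σ₀² = 1/1 = 1; data precision n/σ² = 3/5 = 0.6.
μ̂ = (1·7 + 0.6·(43/6)) / (1 + 0.6) = 11.3/1.6 = 7.0625.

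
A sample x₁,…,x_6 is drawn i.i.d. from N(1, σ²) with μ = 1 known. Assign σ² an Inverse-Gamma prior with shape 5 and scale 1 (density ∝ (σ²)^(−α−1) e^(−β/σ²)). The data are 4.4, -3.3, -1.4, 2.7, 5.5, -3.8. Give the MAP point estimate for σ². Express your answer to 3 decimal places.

Sum of squared deviations about the known mean: SS = (4.4−1)² + (-3.3−1)² + (-1.4−1)² + (2.7−1)² + (5.5−1)² + (-3.8−1)² = 81.99.
The Normal likelihood contributes (σ²)^(−n/2) exp(−SS/(2σ²)), so the posterior is Inverse-Gamma(α + n/2, β + SS/2) = Inverse-Gamma(8, 41.995).
The mode of Inverse-Gamma(a, b) is b/(a+1) = 41.995/9 ≈ 4.666.

σ̂²_MAP = 4.666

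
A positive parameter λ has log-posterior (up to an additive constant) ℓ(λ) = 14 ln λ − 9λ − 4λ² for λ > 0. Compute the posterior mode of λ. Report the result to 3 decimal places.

ℓ'(λ) = 14/λ − 9 − 8λ. Setting this to zero and multiplying by λ: 8λ² + 9λ − 14 = 0.
λ = (−9 + √(9² + 4·8·14)) / (2·8) = (−9 + √529) / 16 = (−9 + 23)/16 = 7/8.
ℓ''(λ) = −14/λ² − 8 < 0, confirming a maximum.

λ̂_MAP = 0.875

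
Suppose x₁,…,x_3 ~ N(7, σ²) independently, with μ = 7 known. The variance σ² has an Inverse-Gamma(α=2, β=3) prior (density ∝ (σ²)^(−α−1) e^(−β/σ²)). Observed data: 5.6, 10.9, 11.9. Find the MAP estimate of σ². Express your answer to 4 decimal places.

σ̂²_MAP = 5.2422

Sum of squared deviations about the known mean: SS = (5.6−7)² + (10.9−7)² + (11.9−7)² = 41.18.
The Normal likelihood contributes (σ²)^(−n/2) exp(−SS/(2σ²)), so the posterior is Inverse-Gamma(α + n/2, β + SS/2) = Inverse-Gamma(3.5, 23.59).
The mode of Inverse-Gamma(a, b) is b/(a+1) = 23.59/4.5 ≈ 5.2422.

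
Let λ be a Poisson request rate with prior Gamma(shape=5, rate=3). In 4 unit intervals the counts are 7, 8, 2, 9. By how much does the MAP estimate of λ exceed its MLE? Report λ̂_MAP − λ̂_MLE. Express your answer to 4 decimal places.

Σxᵢ = 26. Posterior is Gamma(31, 7); MAP = (31−1)/7 = 30/7 ≈ 4.28571.
MLE = x̄ = 26/4 ≈ 6.50000.
Difference = 30/7 − 26/4 = -31/14 ≈ -2.2143.

MAP − MLE = -2.2143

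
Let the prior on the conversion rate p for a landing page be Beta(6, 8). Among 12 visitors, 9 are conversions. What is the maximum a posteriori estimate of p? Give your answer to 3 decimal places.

p̂_MAP = 0.583

Prior: Beta(6, 8).
Data: 9 successes in 12 trials. The binomial likelihood contributes p^9(1−p)^3, so the posterior is Beta(6+9, 8+3) = Beta(15, 11).
For Beta(a, b) with a, b > 1 the mode is (a−1)/(a+b−2) = 14/24 ≈ 0.583.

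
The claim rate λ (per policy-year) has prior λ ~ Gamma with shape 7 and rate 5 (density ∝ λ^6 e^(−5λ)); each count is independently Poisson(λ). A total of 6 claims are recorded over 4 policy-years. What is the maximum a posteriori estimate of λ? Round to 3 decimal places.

λ̂_MAP = 1.333

Σxᵢ = 6, n = 4.
Posterior ∝ λ^6e^(−5λ) · λ^6e^(−4λ) = λ^12e^(−9λ), i.e. Gamma(shape=13, rate=9).
The mode of a Gamma(a, b) with a ≥ 1 (shape–rate) is (a−1)/b = 12/9 ≈ 1.333.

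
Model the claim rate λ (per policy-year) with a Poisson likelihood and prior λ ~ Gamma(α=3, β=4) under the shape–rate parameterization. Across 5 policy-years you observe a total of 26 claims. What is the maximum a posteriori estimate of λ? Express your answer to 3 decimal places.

λ̂_MAP = 3.111

Σxᵢ = 26, n = 5.
Posterior ∝ λ^2e^(−4λ) · λ^26e^(−5λ) = λ^28e^(−9λ), i.e. Gamma(shape=29, rate=9).
The mode of a Gamma(a, b) with a ≥ 1 (shape–rate) is (a−1)/b = 28/9 ≈ 3.111.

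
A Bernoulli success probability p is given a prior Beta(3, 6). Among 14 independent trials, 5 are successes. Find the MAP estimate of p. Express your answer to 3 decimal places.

p̂_MAP = 0.333

Prior: Beta(3, 6).
Data: 5 successes in 14 trials. The binomial likelihood contributes p^5(1−p)^9, so the posterior is Beta(3+5, 6+9) = Beta(8, 15).
For Beta(a, b) with a, b > 1 the mode is (a−1)/(a+b−2) = 7/21 ≈ 0.333.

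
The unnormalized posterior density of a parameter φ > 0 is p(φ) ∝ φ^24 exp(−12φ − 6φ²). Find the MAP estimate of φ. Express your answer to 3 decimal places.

φ̂_MAP = 1.000

ℓ'(φ) = 24/φ − 12 − 12φ. Setting this to zero and multiplying by φ: 12φ² + 12φ − 24 = 0.
φ = (−12 + √(12² + 4·12·24)) / (2·12) = (−12 + √1296) / 24 = (−12 + 36)/24 = 1.
ℓ''(φ) = −24/φ² − 12 < 0, confirming a maximum.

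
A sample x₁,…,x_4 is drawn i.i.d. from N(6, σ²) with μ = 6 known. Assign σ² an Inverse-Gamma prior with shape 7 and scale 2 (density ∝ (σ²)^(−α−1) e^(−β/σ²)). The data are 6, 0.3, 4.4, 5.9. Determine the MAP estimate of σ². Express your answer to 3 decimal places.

σ̂²_MAP = 1.953

Sum of squared deviations about the known mean: SS = (6−6)² + (0.3−6)² + (4.4−6)² + (5.9−6)² = 35.06.
The Normal likelihood contributes (σ²)^(−n/2) exp(−SS/(2σ²)), so the posterior is Inverse-Gamma(α + n/2, β + SS/2) = Inverse-Gamma(9, 19.53).
The mode of Inverse-Gamma(a, b) is b/(a+1) = 19.53/10 ≈ 1.953.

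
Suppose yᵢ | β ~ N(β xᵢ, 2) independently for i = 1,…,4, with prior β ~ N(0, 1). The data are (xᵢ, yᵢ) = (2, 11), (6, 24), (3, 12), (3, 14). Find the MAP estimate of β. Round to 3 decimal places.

log p(β | y) = −Σ(yᵢ − βxᵢ)²/(2·2) − β²/(2·1) + const.
Setting the derivative to zero: Σxᵢ(yᵢ − βxᵢ)/2 − β/1 = 0, so β = Σxᵢyᵢ / (Σxᵢ² + σ²/τ²).
Σxᵢyᵢ = 2·11 + 6·24 + 3·12 + 3·14 = 244; Σxᵢ² = 58; σ²/τ² = 2.
β̂_MAP = 244 / (58 + 2) = 244/60 ≈ 4.067.

β̂_MAP = 4.067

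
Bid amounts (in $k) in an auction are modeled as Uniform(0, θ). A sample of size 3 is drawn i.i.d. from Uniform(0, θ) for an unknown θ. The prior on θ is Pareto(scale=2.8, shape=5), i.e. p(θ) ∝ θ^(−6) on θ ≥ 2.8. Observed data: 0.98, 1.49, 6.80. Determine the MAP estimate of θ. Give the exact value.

θ̂_MAP = 6.80

The Uniform(0, θ) likelihood is θ^(−n) for θ ≥ max(xᵢ), zero otherwise. Here max(xᵢ) = 6.80.
Posterior ∝ θ^(−6) · θ^(−3) = θ^(−9) on θ ≥ max(2.8, 6.80) = 6.80.
This density is strictly decreasing in θ, so the posterior mode lies at the lower boundary of the support.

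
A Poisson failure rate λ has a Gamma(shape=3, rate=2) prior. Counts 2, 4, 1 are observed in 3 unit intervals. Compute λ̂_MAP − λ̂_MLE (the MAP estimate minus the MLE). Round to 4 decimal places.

Σxᵢ = 7. Posterior is Gamma(10, 5); MAP = (10−1)/5 = 9/5 ≈ 1.80000.
MLE = x̄ = 7/3 ≈ 2.33333.
Difference = 9/5 − 7/3 = -8/15 ≈ -0.5333.

MAP − MLE = -0.5333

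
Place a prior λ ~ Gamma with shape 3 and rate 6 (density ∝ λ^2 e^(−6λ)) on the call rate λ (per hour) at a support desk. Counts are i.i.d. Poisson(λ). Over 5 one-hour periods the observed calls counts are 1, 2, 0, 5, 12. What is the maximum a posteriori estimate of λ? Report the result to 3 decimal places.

Σxᵢ = 1+2+0+5+12 = 20, with n = 5.
Posterior ∝ λ^2e^(−6λ) · λ^20e^(−5λ) = λ^22e^(−11λ), i.e. Gamma(shape=23, rate=11).
The mode of a Gamma(a, b) with a ≥ 1 (shape–rate) is (a−1)/b = 22/11 ≈ 2.000.

λ̂_MAP = 2.000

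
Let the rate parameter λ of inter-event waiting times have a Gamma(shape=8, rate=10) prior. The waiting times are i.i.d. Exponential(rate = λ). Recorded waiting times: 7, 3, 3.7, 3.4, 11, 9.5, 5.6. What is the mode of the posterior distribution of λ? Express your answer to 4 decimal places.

λ̂_MAP = 0.2632

The Exponential(rate=λ) likelihood is ∝ λ^n e^(−λΣtᵢ). Here n = 7 and Σtᵢ = 7 + 3 + 3.7 + 3.4 + 11 + 9.5 + 5.6 = 43.2.
Posterior ∝ λ^7e^(−10λ) · λ^7e^(−43.2λ) = λ^14e^(−53.2λ), i.e. Gamma(15, 53.2).
Mode = (a−1)/b = 14/53.2 ≈ 0.2632.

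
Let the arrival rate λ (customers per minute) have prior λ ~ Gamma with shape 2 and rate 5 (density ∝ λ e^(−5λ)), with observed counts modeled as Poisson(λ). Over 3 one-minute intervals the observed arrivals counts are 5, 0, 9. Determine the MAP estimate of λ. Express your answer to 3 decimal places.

λ̂_MAP = 1.875

Σxᵢ = 5+0+9 = 14, with n = 3.
Posterior ∝ λe^(−5λ) · λ^14e^(−3λ) = λ^15e^(−8λ), i.e. Gamma(shape=16, rate=8).
The mode of a Gamma(a, b) with a ≥ 1 (shape–rate) is (a−1)/b = 15/8 ≈ 1.875.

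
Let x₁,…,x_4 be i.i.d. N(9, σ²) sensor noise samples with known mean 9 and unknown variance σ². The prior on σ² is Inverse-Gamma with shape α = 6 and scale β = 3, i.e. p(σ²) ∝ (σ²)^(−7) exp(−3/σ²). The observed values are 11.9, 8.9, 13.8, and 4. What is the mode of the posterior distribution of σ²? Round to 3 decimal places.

Sum of squared deviations about the known mean: SS = (11.9−9)² + (8.9−9)² + (13.8−9)² + (4−9)² = 56.46.
The Normal likelihood contributes (σ²)^(−n/2) exp(−SS/(2σ²)), so the posterior is Inverse-Gamma(α + n/2, β + SS/2) = Inverse-Gamma(8, 31.23).
The mode of Inverse-Gamma(a, b) is b/(a+1) = 31.23/9 ≈ 3.470.

σ̂²_MAP = 3.470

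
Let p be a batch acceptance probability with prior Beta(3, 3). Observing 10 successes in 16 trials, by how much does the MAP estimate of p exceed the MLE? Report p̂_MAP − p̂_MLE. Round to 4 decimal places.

Posterior is Beta(13, 9); MAP = (13−1)/(22−2) = 12/20 ≈ 0.60000.
MLE ignores the prior: p̂_MLE = k/n = 10/16 ≈ 0.62500.
Difference = 12/20 − 10/16 = -1/40 ≈ -0.0250.

MAP − MLE = -0.0250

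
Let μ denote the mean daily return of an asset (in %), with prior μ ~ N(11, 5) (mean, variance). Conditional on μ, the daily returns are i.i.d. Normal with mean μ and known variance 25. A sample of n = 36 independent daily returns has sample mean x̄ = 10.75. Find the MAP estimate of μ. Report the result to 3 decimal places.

μ̂_MAP = 10.780

n = 36, x̄ = 10.75.
For a Normal prior and Normal likelihood with known variance, the posterior is Normal; its mode equals its mean, the precision-weighted average.
Prior precision 1/σ₀² = 1/5 = 0.2; data precision n/σ² = 36/25 = 1.44.
μ̂ = (0.2·11 + 1.44·10.75) / (0.2 + 1.44) = 17.68/1.64 = 442/41 ≈ 10.780.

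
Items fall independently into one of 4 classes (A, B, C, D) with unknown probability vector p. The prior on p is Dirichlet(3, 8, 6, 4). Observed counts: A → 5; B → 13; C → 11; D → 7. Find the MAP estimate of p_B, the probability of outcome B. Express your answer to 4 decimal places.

MAP estimate of p_B = 0.3774

The posterior is Dirichlet(αᵢ + nᵢ) = Dirichlet(8, 21, 17, 11).
For a Dirichlet(a₁,…,a_K) with all aᵢ > 1, the mode has j-th component (aⱼ − 1)/(Σaᵢ − K).
Here Σaᵢ = 57 and K = 4, so p_B = (21 − 1)/(57 − 4) = 20/53 ≈ 0.3774.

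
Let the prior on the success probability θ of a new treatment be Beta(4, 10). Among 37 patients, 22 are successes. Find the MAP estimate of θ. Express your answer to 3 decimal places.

Prior: Beta(4, 10).
Data: 22 successes in 37 trials. The binomial likelihood contributes θ^22(1−θ)^15, so the posterior is Beta(4+22, 10+15) = Beta(26, 25).
For Beta(a, b) with a, b > 1 the mode is (a−1)/(a+b−2) = 25/49 ≈ 0.510.

θ̂_MAP = 0.510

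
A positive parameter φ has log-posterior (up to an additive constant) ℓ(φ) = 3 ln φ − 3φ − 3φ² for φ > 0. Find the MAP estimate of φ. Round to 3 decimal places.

φ̂_MAP = 0.500

ℓ'(φ) = 3/φ − 3 − 6φ. Setting this to zero and multiplying by φ: 6φ² + 3φ − 3 = 0.
φ = (−3 + √(3² + 4·6·3)) / (2·6) = (−3 + √81) / 12 = (−3 + 9)/12 = 1/2.
ℓ''(φ) = −3/φ² − 6 < 0, confirming a maximum.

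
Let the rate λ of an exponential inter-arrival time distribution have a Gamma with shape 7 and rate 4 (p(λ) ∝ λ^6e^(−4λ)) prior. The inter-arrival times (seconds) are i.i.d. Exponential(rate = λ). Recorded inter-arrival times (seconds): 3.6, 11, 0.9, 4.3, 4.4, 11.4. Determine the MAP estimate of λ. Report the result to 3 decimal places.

λ̂_MAP = 0.303

The Exponential(rate=λ) likelihood is ∝ λ^n e^(−λΣtᵢ). Here n = 6 and Σtᵢ = 3.6 + 11 + 0.9 + 4.3 + 4.4 + 11.4 = 35.6.
Posterior ∝ λ^6e^(−4λ) · λ^6e^(−35.6λ) = λ^12e^(−39.6λ), i.e. Gamma(13, 39.6).
Mode = (a−1)/b = 12/39.6 ≈ 0.303.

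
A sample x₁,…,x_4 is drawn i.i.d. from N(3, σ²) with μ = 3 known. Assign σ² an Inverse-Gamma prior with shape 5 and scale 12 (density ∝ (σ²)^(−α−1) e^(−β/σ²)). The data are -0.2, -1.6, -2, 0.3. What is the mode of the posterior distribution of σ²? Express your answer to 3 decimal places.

σ̂²_MAP = 5.481

Sum of squared deviations about the known mean: SS = (-0.2−3)² + (-1.6−3)² + (-2−3)² + (0.3−3)² = 63.69.
The Normal likelihood contributes (σ²)^(−n/2) exp(−SS/(2σ²)), so the posterior is Inverse-Gamma(α + n/2, β + SS/2) = Inverse-Gamma(7, 43.845).
The mode of Inverse-Gamma(a, b) is b/(a+1) = 43.845/8 ≈ 5.481.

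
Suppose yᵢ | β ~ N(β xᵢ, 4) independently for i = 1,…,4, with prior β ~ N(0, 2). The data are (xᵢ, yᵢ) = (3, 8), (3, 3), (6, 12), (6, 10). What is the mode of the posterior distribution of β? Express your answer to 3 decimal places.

β̂_MAP = 1.793

log p(β | y) = −Σ(yᵢ − βxᵢ)²/(2·4) − β²/(2·2) + const.
Setting the derivative to zero: Σxᵢ(yᵢ − βxᵢ)/4 − β/2 = 0, so β = Σxᵢyᵢ / (Σxᵢ² + σ²/τ²).
Σxᵢyᵢ = 3·8 + 3·3 + 6·12 + 6·10 = 165; Σxᵢ² = 90; σ²/τ² = 2.
β̂_MAP = 165 / (90 + 2) = 165/92 ≈ 1.793.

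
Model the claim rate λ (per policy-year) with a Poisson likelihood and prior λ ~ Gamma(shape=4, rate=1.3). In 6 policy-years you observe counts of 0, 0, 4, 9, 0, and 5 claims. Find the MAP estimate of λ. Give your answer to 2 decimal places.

λ̂_MAP = 2.88

Σxᵢ = 0+0+4+9+0+5 = 18, with n = 6.
Posterior ∝ λ^3e^(−1.3λ) · λ^18e^(−6λ) = λ^21e^(−7.3λ), i.e. Gamma(shape=22, rate=7.3).
The mode of a Gamma(a, b) with a ≥ 1 (shape–rate) is (a−1)/b = 21/7.3 ≈ 2.88.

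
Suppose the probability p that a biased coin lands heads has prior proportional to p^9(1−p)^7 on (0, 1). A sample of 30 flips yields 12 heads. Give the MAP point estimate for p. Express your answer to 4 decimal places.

p̂_MAP = 0.4565

The prior density ∝ p^9(1−p)^7 is the kernel of Beta(10, 8).
Data: 12 successes in 30 trials. The binomial likelihood contributes p^12(1−p)^18, so the posterior is Beta(10+12, 8+18) = Beta(22, 26).
For Beta(a, b) with a, b > 1 the mode is (a−1)/(a+b−2) = 21/46 ≈ 0.4565.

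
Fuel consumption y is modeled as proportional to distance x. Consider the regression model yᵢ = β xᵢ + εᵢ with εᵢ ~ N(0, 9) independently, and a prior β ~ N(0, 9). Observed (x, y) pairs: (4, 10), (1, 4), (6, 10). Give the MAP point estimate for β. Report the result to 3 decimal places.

log p(β | y) = −Σ(yᵢ − βxᵢ)²/(2·9) − β²/(2·9) + const.
Setting the derivative to zero: Σxᵢ(yᵢ − βxᵢ)/9 − β/9 = 0, so β = Σxᵢyᵢ / (Σxᵢ² + σ²/τ²).
Σxᵢyᵢ = 4·10 + 1·4 + 6·10 = 104; Σxᵢ² = 53; σ²/τ² = 1.
β̂_MAP = 104 / (53 + 1) = 104/54 ≈ 1.926.

β̂_MAP = 1.926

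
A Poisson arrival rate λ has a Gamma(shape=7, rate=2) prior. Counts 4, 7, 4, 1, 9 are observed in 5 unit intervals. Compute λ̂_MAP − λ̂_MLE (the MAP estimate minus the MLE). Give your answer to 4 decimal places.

MAP − MLE = -0.5714

Σxᵢ = 25. Posterior is Gamma(32, 7); MAP = (32−1)/7 = 31/7 ≈ 4.42857.
MLE = x̄ = 25/5 ≈ 5.00000.
Difference = 31/7 − 25/5 = -4/7 ≈ -0.5714.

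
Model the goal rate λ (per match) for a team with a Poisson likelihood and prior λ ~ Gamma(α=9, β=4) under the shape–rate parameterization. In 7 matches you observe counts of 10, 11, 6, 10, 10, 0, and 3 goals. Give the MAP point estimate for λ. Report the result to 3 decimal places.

λ̂_MAP = 5.273

Σxᵢ = 10+11+6+10+10+0+3 = 50, with n = 7.
Posterior ∝ λ^8e^(−4λ) · λ^50e^(−7λ) = λ^58e^(−11λ), i.e. Gamma(shape=59, rate=11).
The mode of a Gamma(a, b) with a ≥ 1 (shape–rate) is (a−1)/b = 58/11 ≈ 5.273.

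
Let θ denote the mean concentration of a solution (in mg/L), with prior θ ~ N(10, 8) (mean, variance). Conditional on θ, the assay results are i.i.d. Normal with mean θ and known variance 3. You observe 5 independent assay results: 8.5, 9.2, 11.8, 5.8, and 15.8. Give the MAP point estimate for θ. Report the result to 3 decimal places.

n = 5; x̄ = (8.5 + 9.2 + 11.8 + 5.8 + 15.8)/5 = 51.1/5 = 10.22.
For a Normal prior and Normal likelihood with known variance, the posterior is Normal; its mode equals its mean, the precision-weighted average.
Prior precision 1/σ₀² = 1/8 = 0.125; data precision n/σ² = 5/3.
θ̂ = (0.125·10 + (5/3)·10.22) / (0.125 + 5/3) = (1097/60)/(43/24) = 2194/215 ≈ 10.205.

θ̂_MAP = 10.205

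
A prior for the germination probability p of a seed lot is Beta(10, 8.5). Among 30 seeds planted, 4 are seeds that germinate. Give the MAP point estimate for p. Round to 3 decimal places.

Prior: Beta(10, 8.5).
Data: 4 successes in 30 trials. The binomial likelihood contributes p^4(1−p)^26, so the posterior is Beta(10+4, 8.5+26) = Beta(14, 34.5).
For Beta(a, b) with a, b > 1 the mode is (a−1)/(a+b−2) = 13/46.5 ≈ 0.280.

p̂_MAP = 0.280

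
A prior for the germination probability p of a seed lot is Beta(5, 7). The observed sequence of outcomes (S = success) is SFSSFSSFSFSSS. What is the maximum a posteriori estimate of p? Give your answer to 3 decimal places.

Prior: Beta(5, 7).
Data: 9 successes in 13 trials (from the sequence). The binomial likelihood contributes p^9(1−p)^4, so the posterior is Beta(5+9, 7+4) = Beta(14, 11).
For Beta(a, b) with a, b > 1 the mode is (a−1)/(a+b−2) = 13/23 ≈ 0.565.

p̂_MAP = 0.565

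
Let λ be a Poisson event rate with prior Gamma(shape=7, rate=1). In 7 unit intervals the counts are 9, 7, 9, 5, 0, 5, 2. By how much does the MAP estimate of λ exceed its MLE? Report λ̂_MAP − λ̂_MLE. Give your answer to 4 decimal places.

MAP − MLE = 0.0893

Σxᵢ = 37. Posterior is Gamma(44, 8); MAP = (44−1)/8 = 43/8 ≈ 5.37500.
MLE = x̄ = 37/7 ≈ 5.28571.
Difference = 43/8 − 37/7 = 5/56 ≈ 0.0893.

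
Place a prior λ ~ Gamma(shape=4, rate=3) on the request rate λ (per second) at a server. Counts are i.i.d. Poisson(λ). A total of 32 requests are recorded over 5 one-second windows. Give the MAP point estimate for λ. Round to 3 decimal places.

Σxᵢ = 32, n = 5.
Posterior ∝ λ^3e^(−3λ) · λ^32e^(−5λ) = λ^35e^(−8λ), i.e. Gamma(shape=36, rate=8).
The mode of a Gamma(a, b) with a ≥ 1 (shape–rate) is (a−1)/b = 35/8 ≈ 4.375.

λ̂_MAP = 4.375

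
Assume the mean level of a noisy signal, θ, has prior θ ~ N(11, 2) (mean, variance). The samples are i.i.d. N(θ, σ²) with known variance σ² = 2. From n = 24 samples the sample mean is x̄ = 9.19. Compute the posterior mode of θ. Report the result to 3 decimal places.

θ̂_MAP = 9.262

n = 24, x̄ = 9.19.
For a Normal prior and Normal likelihood with known variance, the posterior is Normal; its mode equals its mean, the precision-weighted average.
Prior precision 1/σ₀² = 1/2 = 0.5; data precision n/σ² = 24/2 = 12.
θ̂ = (0.5·11 + 12·9.19) / (0.5 + 12) = 115.78/12.5 = 9.2624 ≈ 9.262.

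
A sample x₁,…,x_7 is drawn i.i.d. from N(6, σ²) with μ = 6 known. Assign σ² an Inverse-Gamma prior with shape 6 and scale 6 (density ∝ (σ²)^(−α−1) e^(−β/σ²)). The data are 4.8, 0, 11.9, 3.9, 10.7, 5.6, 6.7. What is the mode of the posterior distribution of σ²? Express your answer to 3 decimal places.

Sum of squared deviations about the known mean: SS = (4.8−6)² + (0−6)² + (11.9−6)² + (3.9−6)² + (10.7−6)² + (5.6−6)² + (6.7−6)² = 99.4.
The Normal likelihood contributes (σ²)^(−n/2) exp(−SS/(2σ²)), so the posterior is Inverse-Gamma(α + n/2, β + SS/2) = Inverse-Gamma(9.5, 55.7).
The mode of Inverse-Gamma(a, b) is b/(a+1) = 55.7/10.5 ≈ 5.305.

σ̂²_MAP = 5.305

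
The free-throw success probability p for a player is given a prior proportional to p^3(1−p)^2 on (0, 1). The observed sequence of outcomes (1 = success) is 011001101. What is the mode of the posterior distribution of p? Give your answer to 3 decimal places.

p̂_MAP = 0.571

The prior density ∝ p^3(1−p)^2 is the kernel of Beta(4, 3).
Data: 5 successes in 9 trials (from the sequence). The binomial likelihood contributes p^5(1−p)^4, so the posterior is Beta(4+5, 3+4) = Beta(9, 7).
For Beta(a, b) with a, b > 1 the mode is (a−1)/(a+b−2) = 8/14 ≈ 0.571.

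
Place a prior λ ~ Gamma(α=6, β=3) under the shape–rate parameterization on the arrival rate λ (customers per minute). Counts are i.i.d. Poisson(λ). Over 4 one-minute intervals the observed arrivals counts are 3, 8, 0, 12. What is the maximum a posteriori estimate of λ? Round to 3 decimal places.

Σxᵢ = 3+8+0+12 = 23, with n = 4.
Posterior ∝ λ^5e^(−3λ) · λ^23e^(−4λ) = λ^28e^(−7λ), i.e. Gamma(shape=29, rate=7).
The mode of a Gamma(a, b) with a ≥ 1 (shape–rate) is (a−1)/b = 28/7 ≈ 4.000.

λ̂_MAP = 4.000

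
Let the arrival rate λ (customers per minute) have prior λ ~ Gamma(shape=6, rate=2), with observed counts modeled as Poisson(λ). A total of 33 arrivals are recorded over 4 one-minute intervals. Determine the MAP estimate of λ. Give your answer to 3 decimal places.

Σxᵢ = 33, n = 4.
Posterior ∝ λ^5e^(−2λ) · λ^33e^(−4λ) = λ^38e^(−6λ), i.e. Gamma(shape=39, rate=6).
The mode of a Gamma(a, b) with a ≥ 1 (shape–rate) is (a−1)/b = 38/6 ≈ 6.333.

λ̂_MAP = 6.333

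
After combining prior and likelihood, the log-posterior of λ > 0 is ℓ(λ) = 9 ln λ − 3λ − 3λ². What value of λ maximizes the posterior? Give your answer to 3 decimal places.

λ̂_MAP = 1.000

ℓ'(λ) = 9/λ − 3 − 6λ. Setting this to zero and multiplying by λ: 6λ² + 3λ − 9 = 0.
λ = (−3 + √(3² + 4·6·9)) / (2·6) = (−3 + √225) / 12 = (−3 + 15)/12 = 1.
ℓ''(λ) = −9/λ² − 6 < 0, confirming a maximum.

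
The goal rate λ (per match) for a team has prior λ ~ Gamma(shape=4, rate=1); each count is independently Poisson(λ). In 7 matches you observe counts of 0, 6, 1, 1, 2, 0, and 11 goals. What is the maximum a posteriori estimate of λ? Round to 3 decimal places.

λ̂_MAP = 3.000

Σxᵢ = 0+6+1+1+2+0+11 = 21, with n = 7.
Posterior ∝ λ^3e^(−1λ) · λ^21e^(−7λ) = λ^24e^(−8λ), i.e. Gamma(shape=25, rate=8).
The mode of a Gamma(a, b) with a ≥ 1 (shape–rate) is (a−1)/b = 24/8 ≈ 3.000.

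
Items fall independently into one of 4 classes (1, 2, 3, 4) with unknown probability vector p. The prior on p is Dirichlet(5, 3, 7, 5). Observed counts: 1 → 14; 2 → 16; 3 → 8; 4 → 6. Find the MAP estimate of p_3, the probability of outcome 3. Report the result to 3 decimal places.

MAP estimate: 0.233

The posterior is Dirichlet(αᵢ + nᵢ) = Dirichlet(19, 19, 15, 11).
For a Dirichlet(a₁,…,a_K) with all aᵢ > 1, the mode has j-th component (aⱼ − 1)/(Σaᵢ − K).
Here Σaᵢ = 64 and K = 4, so p_3 = (15 − 1)/(64 − 4) = 14/60 ≈ 0.233.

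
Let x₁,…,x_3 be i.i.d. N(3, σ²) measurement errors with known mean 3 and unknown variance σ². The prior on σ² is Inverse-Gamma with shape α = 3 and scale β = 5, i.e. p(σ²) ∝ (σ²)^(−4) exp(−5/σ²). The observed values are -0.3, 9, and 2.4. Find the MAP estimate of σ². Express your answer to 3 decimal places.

σ̂²_MAP = 5.205

Sum of squared deviations about the known mean: SS = (-0.3−3)² + (9−3)² + (2.4−3)² = 47.25.
The Normal likelihood contributes (σ²)^(−n/2) exp(−SS/(2σ²)), so the posterior is Inverse-Gamma(α + n/2, β + SS/2) = Inverse-Gamma(4.5, 28.625).
The mode of Inverse-Gamma(a, b) is b/(a+1) = 28.625/5.5 ≈ 5.205.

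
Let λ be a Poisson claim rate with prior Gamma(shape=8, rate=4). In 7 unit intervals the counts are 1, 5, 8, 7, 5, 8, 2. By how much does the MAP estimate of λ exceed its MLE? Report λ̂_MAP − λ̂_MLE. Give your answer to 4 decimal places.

MAP − MLE = -1.2338

Σxᵢ = 36. Posterior is Gamma(44, 11); MAP = (44−1)/11 = 43/11 ≈ 3.90909.
MLE = x̄ = 36/7 ≈ 5.14286.
Difference = 43/11 − 36/7 = -95/77 ≈ -1.2338.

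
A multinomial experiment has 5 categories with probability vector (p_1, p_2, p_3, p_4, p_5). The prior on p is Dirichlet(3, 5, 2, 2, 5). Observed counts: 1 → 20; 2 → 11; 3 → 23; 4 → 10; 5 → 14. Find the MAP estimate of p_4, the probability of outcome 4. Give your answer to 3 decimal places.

The posterior is Dirichlet(αᵢ + nᵢ) = Dirichlet(23, 16, 25, 12, 19).
For a Dirichlet(a₁,…,a_K) with all aᵢ > 1, the mode has j-th component (aⱼ − 1)/(Σaᵢ − K).
Here Σaᵢ = 95 and K = 5, so p_4 = (12 − 1)/(95 − 5) = 11/90 ≈ 0.122.

MAP estimate: 0.122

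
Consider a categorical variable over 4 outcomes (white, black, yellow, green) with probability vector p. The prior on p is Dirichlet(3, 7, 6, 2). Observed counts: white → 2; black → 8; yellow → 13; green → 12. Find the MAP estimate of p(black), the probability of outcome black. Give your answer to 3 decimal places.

The posterior is Dirichlet(αᵢ + nᵢ) = Dirichlet(5, 15, 19, 14).
For a Dirichlet(a₁,…,a_K) with all aᵢ > 1, the mode has j-th component (aⱼ − 1)/(Σaᵢ − K).
Here Σaᵢ = 53 and K = 4, so p(black) = (15 − 1)/(53 − 4) = 14/49 ≈ 0.286.

MAP estimate of p(black) = 0.286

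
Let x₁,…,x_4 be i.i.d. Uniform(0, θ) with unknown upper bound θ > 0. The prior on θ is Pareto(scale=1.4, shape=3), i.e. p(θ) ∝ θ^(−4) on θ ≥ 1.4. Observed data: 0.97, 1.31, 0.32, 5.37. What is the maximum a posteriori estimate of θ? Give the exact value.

θ̂_MAP = 5.37

The Uniform(0, θ) likelihood is θ^(−n) for θ ≥ max(xᵢ), zero otherwise. Here max(xᵢ) = 5.37.
Posterior ∝ θ^(−4) · θ^(−4) = θ^(−8) on θ ≥ max(1.4, 5.37) = 5.37.
This density is strictly decreasing in θ, so the posterior mode lies at the lower boundary of the support.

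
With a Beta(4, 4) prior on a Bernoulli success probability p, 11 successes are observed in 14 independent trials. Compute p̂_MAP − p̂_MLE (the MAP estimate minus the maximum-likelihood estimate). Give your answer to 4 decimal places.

MAP − MLE = -0.0857

Posterior is Beta(15, 7); MAP = (15−1)/(22−2) = 14/20 ≈ 0.70000.
MLE ignores the prior: p̂_MLE = k/n = 11/14 ≈ 0.78571.
Difference = 14/20 − 11/14 = -3/35 ≈ -0.0857.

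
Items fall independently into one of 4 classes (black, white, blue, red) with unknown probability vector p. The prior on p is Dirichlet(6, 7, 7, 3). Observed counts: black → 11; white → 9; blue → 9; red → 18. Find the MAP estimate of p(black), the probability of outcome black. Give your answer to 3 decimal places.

The posterior is Dirichlet(αᵢ + nᵢ) = Dirichlet(17, 16, 16, 21).
For a Dirichlet(a₁,…,a_K) with all aᵢ > 1, the mode has j-th component (aⱼ − 1)/(Σaᵢ − K).
Here Σaᵢ = 70 and K = 4, so p(black) = (17 − 1)/(70 − 4) = 16/66 ≈ 0.242.

MAP estimate of p(black) = 0.242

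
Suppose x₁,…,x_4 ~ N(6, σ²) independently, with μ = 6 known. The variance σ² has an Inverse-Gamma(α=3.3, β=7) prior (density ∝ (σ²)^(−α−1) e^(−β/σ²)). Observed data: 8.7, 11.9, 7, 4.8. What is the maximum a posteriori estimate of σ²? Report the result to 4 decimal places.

σ̂²_MAP = 4.6460

Sum of squared deviations about the known mean: SS = (8.7−6)² + (11.9−6)² + (7−6)² + (4.8−6)² = 44.54.
The Normal likelihood contributes (σ²)^(−n/2) exp(−SS/(2σ²)), so the posterior is Inverse-Gamma(α + n/2, β + SS/2) = Inverse-Gamma(5.3, 29.27).
The mode of Inverse-Gamma(a, b) is b/(a+1) = 29.27/6.3 ≈ 4.6460.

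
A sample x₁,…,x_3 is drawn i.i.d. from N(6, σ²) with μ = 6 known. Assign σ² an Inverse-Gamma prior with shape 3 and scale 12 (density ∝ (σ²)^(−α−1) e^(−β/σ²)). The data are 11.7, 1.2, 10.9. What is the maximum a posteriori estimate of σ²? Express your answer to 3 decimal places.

Sum of squared deviations about the known mean: SS = (11.7−6)² + (1.2−6)² + (10.9−6)² = 79.54.
The Normal likelihood contributes (σ²)^(−n/2) exp(−SS/(2σ²)), so the posterior is Inverse-Gamma(α + n/2, β + SS/2) = Inverse-Gamma(4.5, 51.77).
The mode of Inverse-Gamma(a, b) is b/(a+1) = 51.77/5.5 ≈ 9.413.

σ̂²_MAP = 9.413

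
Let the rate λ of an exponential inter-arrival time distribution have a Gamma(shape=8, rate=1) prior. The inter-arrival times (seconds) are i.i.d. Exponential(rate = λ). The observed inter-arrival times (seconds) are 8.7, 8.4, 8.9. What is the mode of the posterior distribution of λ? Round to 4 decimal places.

λ̂_MAP = 0.3704

The Exponential(rate=λ) likelihood is ∝ λ^n e^(−λΣtᵢ). Here n = 3 and Σtᵢ = 8.7 + 8.4 + 8.9 = 26.
Posterior ∝ λ^7e^(−1λ) · λ^3e^(−26λ) = λ^10e^(−27λ), i.e. Gamma(11, 27).
Mode = (a−1)/b = 10/27 ≈ 0.3704.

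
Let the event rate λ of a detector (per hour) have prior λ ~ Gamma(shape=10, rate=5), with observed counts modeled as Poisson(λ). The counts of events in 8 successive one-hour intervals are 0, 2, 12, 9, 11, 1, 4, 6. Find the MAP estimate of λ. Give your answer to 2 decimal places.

Σxᵢ = 0+2+12+9+11+1+4+6 = 45, with n = 8.
Posterior ∝ λ^9e^(−5λ) · λ^45e^(−8λ) = λ^54e^(−13λ), i.e. Gamma(shape=55, rate=13).
The mode of a Gamma(a, b) with a ≥ 1 (shape–rate) is (a−1)/b = 54/13 ≈ 4.15.

λ̂_MAP = 4.15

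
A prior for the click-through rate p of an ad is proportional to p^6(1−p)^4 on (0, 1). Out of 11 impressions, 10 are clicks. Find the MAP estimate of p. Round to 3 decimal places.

The prior density ∝ p^6(1−p)^4 is the kernel of Beta(7, 5).
Data: 10 successes in 11 trials. The binomial likelihood contributes p^10(1−p)^1, so the posterior is Beta(7+10, 5+1) = Beta(17, 6).
For Beta(a, b) with a, b > 1 the mode is (a−1)/(a+b−2) = 16/21 ≈ 0.762.

p̂_MAP = 0.762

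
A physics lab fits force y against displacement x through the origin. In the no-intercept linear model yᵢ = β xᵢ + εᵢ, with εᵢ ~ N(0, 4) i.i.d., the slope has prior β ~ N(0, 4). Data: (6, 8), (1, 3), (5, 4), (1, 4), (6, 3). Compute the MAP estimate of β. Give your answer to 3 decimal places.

log p(β | y) = −Σ(yᵢ − βxᵢ)²/(2·4) − β²/(2·4) + const.
Setting the derivative to zero: Σxᵢ(yᵢ − βxᵢ)/4 − β/4 = 0, so β = Σxᵢyᵢ / (Σxᵢ² + σ²/τ²).
Σxᵢyᵢ = 6·8 + 1·3 + 5·4 + 1·4 + 6·3 = 93; Σxᵢ² = 99; σ²/τ² = 1.
β̂_MAP = 93 / (99 + 1) = 93/100 ≈ 0.930.

β̂_MAP = 0.930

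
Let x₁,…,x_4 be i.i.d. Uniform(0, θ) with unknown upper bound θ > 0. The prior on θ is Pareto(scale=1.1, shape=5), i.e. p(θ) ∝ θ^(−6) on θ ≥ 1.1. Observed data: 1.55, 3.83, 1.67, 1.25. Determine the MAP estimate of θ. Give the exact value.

θ̂_MAP = 3.83

The Uniform(0, θ) likelihood is θ^(−n) for θ ≥ max(xᵢ), zero otherwise. Here max(xᵢ) = 3.83.
Posterior ∝ θ^(−6) · θ^(−4) = θ^(−10) on θ ≥ max(1.1, 3.83) = 3.83.
This density is strictly decreasing in θ, so the posterior mode lies at the lower boundary of the support.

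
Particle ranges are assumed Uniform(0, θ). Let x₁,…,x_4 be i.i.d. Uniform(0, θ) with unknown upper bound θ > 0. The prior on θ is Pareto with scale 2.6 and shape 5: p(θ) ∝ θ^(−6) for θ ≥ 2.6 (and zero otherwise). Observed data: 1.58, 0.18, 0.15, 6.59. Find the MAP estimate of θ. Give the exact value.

The Uniform(0, θ) likelihood is θ^(−n) for θ ≥ max(xᵢ), zero otherwise. Here max(xᵢ) = 6.59.
Posterior ∝ θ^(−6) · θ^(−4) = θ^(−10) on θ ≥ max(2.6, 6.59) = 6.59.
This density is strictly decreasing in θ, so the posterior mode lies at the lower boundary of the support.

θ̂_MAP = 6.59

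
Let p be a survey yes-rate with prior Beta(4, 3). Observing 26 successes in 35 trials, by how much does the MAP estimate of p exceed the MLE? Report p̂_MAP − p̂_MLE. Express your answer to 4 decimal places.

MAP − MLE = -0.0179

Posterior is Beta(30, 12); MAP = (30−1)/(42−2) = 29/40 ≈ 0.72500.
MLE ignores the prior: p̂_MLE = k/n = 26/35 ≈ 0.74286.
Difference = 29/40 − 26/35 = -1/56 ≈ -0.0179.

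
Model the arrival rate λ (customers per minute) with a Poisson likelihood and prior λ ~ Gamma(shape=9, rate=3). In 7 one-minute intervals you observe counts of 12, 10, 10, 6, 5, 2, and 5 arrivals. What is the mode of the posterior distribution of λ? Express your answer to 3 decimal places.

Σxᵢ = 12+10+10+6+5+2+5 = 50, with n = 7.
Posterior ∝ λ^8e^(−3λ) · λ^50e^(−7λ) = λ^58e^(−10λ), i.e. Gamma(shape=59, rate=10).
The mode of a Gamma(a, b) with a ≥ 1 (shape–rate) is (a−1)/b = 58/10 ≈ 5.800.

λ̂_MAP = 5.800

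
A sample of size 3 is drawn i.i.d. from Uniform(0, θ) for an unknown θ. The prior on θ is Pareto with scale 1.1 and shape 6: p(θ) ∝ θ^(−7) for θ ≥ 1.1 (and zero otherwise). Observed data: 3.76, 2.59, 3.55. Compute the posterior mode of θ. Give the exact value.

θ̂_MAP = 3.76

The Uniform(0, θ) likelihood is θ^(−n) for θ ≥ max(xᵢ), zero otherwise. Here max(xᵢ) = 3.76.
Posterior ∝ θ^(−7) · θ^(−3) = θ^(−10) on θ ≥ max(1.1, 3.76) = 3.76.
This density is strictly decreasing in θ, so the posterior mode lies at the lower boundary of the support.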